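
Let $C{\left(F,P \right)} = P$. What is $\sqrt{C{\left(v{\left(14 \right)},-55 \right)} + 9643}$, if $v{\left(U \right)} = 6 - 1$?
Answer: $2 \sqrt{2397} \approx 97.918$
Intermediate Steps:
$v{\left(U \right)} = 5$
$\sqrt{C{\left(v{\left(14 \right)},-55 \right)} + 9643} = \sqrt{-55 + 9643} = \sqrt{9588} = 2 \sqrt{2397}$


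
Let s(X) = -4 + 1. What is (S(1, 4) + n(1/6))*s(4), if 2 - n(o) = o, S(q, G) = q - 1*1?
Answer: -11/2 ≈ -5.5000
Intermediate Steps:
s(X) = -3
S(q, G) = -1 + q (S(q, G) = q - 1 = -1 + q)
n(o) = 2 - o
(S(1, 4) + n(1/6))*s(4) = ((-1 + 1) + (2 - 1/6))*(-3) = (0 + (2 - 1/6))*(-3) = (0 + (2 - 1*⅙))*(-3) = (0 + (2 - ⅙))*(-3) = (0 + 11/6)*(-3) = (11/6)*(-3) = -11/2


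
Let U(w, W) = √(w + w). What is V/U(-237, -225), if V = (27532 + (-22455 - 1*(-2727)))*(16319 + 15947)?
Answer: -125901932*I*√474/237 ≈ -1.1566e+7*I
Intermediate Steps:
V = 251803864 (V = (27532 + (-22455 + 2727))*32266 = (27532 - 19728)*32266 = 7804*32266 = 251803864)
U(w, W) = √2*√w (U(w, W) = √(2*w) = √2*√w)
V/U(-237, -225) = 251803864/((√2*√(-237))) = 251803864/((√2*(I*√237))) = 251803864/((I*√474)) = 251803864*(-I*√474/474) = -125901932*I*√474/237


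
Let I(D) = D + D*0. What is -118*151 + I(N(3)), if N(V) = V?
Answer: -17815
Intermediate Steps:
I(D) = D (I(D) = D + 0 = D)
-118*151 + I(N(3)) = -118*151 + 3 = -17818 + 3 = -17815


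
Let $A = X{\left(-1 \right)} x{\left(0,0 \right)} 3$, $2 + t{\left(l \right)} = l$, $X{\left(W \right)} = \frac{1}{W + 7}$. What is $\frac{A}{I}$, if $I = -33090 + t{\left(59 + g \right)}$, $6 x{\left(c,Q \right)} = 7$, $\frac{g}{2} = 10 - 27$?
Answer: $- \frac{7}{396804} \approx -1.7641 \cdot 10^{-5}$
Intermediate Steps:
$g = -34$ ($g = 2 \left(10 - 27\right) = 2 \left(-17\right) = -34$)
$x{\left(c,Q \right)} = \frac{7}{6}$ ($x{\left(c,Q \right)} = \frac{1}{6} \cdot 7 = \frac{7}{6}$)
$X{\left(W \right)} = \frac{1}{7 + W}$
$t{\left(l \right)} = -2 + l$
$I = -33067$ ($I = -33090 + \left(-2 + \left(59 - 34\right)\right) = -33090 + \left(-2 + 25\right) = -33090 + 23 = -33067$)
$A = \frac{7}{12}$ ($A = \frac{1}{7 - 1} \cdot \frac{7}{6} \cdot 3 = \frac{1}{6} \cdot \frac{7}{6} \cdot 3 = \frac{7}{36} \cdot 3 = \frac{7}{12} \approx 0.58333$)
$\frac{A}{I} = \frac{7}{12 \left(-33067\right)} = \frac{7}{12} \left(- \frac{1}{33067}\right) = - \frac{7}{396804}$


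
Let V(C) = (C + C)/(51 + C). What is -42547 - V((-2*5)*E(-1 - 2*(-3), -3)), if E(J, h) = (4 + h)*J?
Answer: -42447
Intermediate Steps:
E(J, h) = J*(4 + h)
V(C) = 2*C/(51 + C) (V(C) = (2*C)/(51 + C) = 2*C/(51 + C))
-42547 - V((-2*5)*E(-1 - 2*(-3), -3)) = -42547 - 2*(-2*5)*((-1 - 2*(-3))*(4 - 3))/(51 + (-2*5)*((-1 - 2*(-3))*(4 - 3))) = -42547 - 2*(-10*(-1 + 6))/(51 - 10*(-1 + 6)) = -42547 - 2*(-50)/(51 - 50) = -42547 - 2*(-50)/1 = -42547 - 2*(-50) = -42547 - 1*(-100) = -42547 + 100 = -42447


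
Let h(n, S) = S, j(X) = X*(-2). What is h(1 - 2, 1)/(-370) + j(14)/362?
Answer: -5361/66970 ≈ -0.080051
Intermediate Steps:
j(X) = -2*X
h(1 - 2, 1)/(-370) + j(14)/362 = 1/(-370) - 2*14/362 = 1*(-1/370) - 28*1/362 = -1/370 - 14/181 = -5361/66970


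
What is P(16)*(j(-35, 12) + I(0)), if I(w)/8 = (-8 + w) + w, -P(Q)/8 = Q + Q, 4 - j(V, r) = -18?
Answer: 10752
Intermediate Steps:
j(V, r) = 22 (j(V, r) = 4 - 1*(-18) = 4 + 18 = 22)
P(Q) = -16*Q (P(Q) = -8*(Q + Q) = -16*Q)
I(w) = -64 + 16*w (I(w) = 8*((-8 + w) + w) = 8*(-8 + 2*w) = -64 + 16*w)
P(16)*(j(-35, 12) + I(0)) = (-16*16)*(22 + (-64 + 16*0)) = -256*(22 + (-64 + 0)) = -256*(22 - 64) = -256*(-42) = 10752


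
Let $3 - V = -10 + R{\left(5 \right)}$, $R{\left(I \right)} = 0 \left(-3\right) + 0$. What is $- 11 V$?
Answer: $-143$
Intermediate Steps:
$R{\left(I \right)} = 0$ ($R{\left(I \right)} = 0 + 0 = 0$)
$V = 13$ ($V = 3 - \left(-10 + 0\right) = 3 - -10 = 3 + 10 = 13$)
$- 11 V = \left(-11\right) 13 = -143$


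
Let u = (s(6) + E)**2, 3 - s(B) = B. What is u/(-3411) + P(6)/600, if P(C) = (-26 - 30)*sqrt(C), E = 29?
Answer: -676/3411 - 7*sqrt(6)/75 ≈ -0.42680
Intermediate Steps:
s(B) = 3 - B
P(C) = -56*sqrt(C)
u = 676 (u = ((3 - 1*6) + 29)**2 = ((3 - 6) + 29)**2 = (-3 + 29)**2 = 26**2 = 676)
u/(-3411) + P(6)/600 = 676/(-3411) - 56*sqrt(6)/600 = 676*(-1/3411) - 56*sqrt(6)*(1/600) = -676/3411 - 7*sqrt(6)/75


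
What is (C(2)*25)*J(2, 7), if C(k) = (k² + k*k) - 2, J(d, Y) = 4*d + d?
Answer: 1500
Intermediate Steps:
J(d, Y) = 5*d
C(k) = -2 + 2*k² (C(k) = (k² + k²) - 2 = 2*k² - 2 = -2 + 2*k²)
(C(2)*25)*J(2, 7) = ((-2 + 2*2²)*25)*(5*2) = ((-2 + 2*4)*25)*10 = ((-2 + 8)*25)*10 = (6*25)*10 = 150*10 = 1500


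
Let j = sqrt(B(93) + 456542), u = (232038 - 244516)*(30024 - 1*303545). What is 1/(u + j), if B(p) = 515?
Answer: 3412995038/11648535129412164387 - sqrt(457057)/11648535129412164387 ≈ 2.9300e-10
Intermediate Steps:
u = 3412995038 (u = -12478*(30024 - 303545) = -12478*(-273521) = 3412995038)
j = sqrt(457057) (j = sqrt(515 + 456542) = sqrt(457057) ≈ 676.06)
1/(u + j) = 1/(3412995038 + sqrt(457057))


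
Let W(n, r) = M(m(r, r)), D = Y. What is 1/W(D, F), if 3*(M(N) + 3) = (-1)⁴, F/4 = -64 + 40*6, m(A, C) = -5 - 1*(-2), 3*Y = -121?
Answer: -3/8 ≈ -0.37500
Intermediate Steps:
Y = -121/3 (Y = (⅓)*(-121) = -121/3 ≈ -40.333)
D = -121/3 ≈ -40.333
m(A, C) = -3 (m(A, C) = -5 + 2 = -3)
F = 704 (F = 4*(-64 + 40*6) = 4*(-64 + 240) = 4*176 = 704)
M(N) = -8/3 (M(N) = -3 + (⅓)*(-1)⁴ = -3 + (⅓)*1 = -3 + ⅓ = -8/3)
W(n, r) = -8/3
1/W(D, F) = 1/(-8/3) = -3/8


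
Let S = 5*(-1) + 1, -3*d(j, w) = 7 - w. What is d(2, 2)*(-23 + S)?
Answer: 45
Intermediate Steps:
d(j, w) = -7/3 + w/3 (d(j, w) = -(7 - w)/3 = -7/3 + w/3)
S = -4 (S = -5 + 1 = -4)
d(2, 2)*(-23 + S) = (-7/3 + (⅓)*2)*(-23 - 4) = (-7/3 + ⅔)*(-27) = -5/3*(-27) = 45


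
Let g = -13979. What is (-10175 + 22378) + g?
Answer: -1776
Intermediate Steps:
(-10175 + 22378) + g = (-10175 + 22378) - 13979 = 12203 - 13979 = -1776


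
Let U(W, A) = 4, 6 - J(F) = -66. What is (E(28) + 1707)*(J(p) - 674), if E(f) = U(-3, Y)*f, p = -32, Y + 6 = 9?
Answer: -1095038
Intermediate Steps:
Y = 3 (Y = -6 + 9 = 3)
J(F) = 72 (J(F) = 6 - 1*(-66) = 6 + 66 = 72)
E(f) = 4*f
(E(28) + 1707)*(J(p) - 674) = (4*28 + 1707)*(72 - 674) = (112 + 1707)*(-602) = 1819*(-602) = -1095038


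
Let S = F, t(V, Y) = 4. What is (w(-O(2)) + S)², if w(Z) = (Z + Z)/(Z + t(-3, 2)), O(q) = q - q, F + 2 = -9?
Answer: 121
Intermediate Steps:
F = -11 (F = -2 - 9 = -11)
O(q) = 0
S = -11
w(Z) = 2*Z/(4 + Z) (w(Z) = (Z + Z)/(Z + 4) = (2*Z)/(4 + Z) = 2*Z/(4 + Z))
(w(-O(2)) + S)² = (2*(-1*0)/(4 - 1*0) - 11)² = (2*0/(4 + 0) - 11)² = (2*0/4 - 11)² = (2*0*(¼) - 11)² = (0 - 11)² = (-11)² = 121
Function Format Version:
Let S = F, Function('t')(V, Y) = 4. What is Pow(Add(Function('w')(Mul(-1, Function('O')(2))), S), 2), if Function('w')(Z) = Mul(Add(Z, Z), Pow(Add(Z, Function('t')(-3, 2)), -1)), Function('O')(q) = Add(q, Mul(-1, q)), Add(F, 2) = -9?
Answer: 121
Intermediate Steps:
F = -11 (F = Add(-2, -9) = -11)
Function('O')(q) = 0
S = -11
Function('w')(Z) = Mul(2, Z, Pow(Add(4, Z), -1)) (Function('w')(Z) = Mul(Add(Z, Z), Pow(Add(Z, 4), -1)) = Mul(Mul(2, Z), Pow(Add(4, Z), -1)) = Mul(2, Z, Pow(Add(4, Z), -1)))
Pow(Add(Function('w')(Mul(-1, Function('O')(2))), S), 2) = Pow(Add(Mul(2, Mul(-1, 0), Pow(Add(4, Mul(-1, 0)), -1)), -11), 2) = Pow(Add(Mul(2, 0, Pow(Add(4, 0), -1)), -11), 2) = Pow(Add(Mul(2, 0, Pow(4, -1)), -11), 2) = Pow(Add(Mul(2, 0, Rational(1, 4)), -11), 2) = Pow(Add(0, -11), 2) = Pow(-11, 2) = 121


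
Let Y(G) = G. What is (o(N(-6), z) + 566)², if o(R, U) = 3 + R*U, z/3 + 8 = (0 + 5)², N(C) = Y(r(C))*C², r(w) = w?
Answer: 109139809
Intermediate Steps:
N(C) = C³ (N(C) = C*C² = C³)
z = 51 (z = -24 + 3*(0 + 5)² = -24 + 3*5² = -24 + 3*25 = -24 + 75 = 51)
(o(N(-6), z) + 566)² = ((3 + (-6)³*51) + 566)² = ((3 - 216*51) + 566)² = ((3 - 11016) + 566)² = (-11013 + 566)² = (-10447)² = 109139809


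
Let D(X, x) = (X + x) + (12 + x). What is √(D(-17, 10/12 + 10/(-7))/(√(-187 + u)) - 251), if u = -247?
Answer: √(-106374051 + 6045*I*√434)/651 ≈ 0.009378 + 15.843*I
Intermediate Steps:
D(X, x) = 12 + X + 2*x
√(D(-17, 10/12 + 10/(-7))/(√(-187 + u)) - 251) = √((12 - 17 + 2*(10/12 + 10/(-7)))/(√(-187 - 247)) - 251) = √((12 - 17 + 2*(10*(1/12) + 10*(-⅐)))/(√(-434)) - 251) = √((12 - 17 + 2*(⅚ - 10/7))/((I*√434)) - 251) = √((12 - 17 + 2*(-25/42))*(-I*√434/434) - 251) = √((12 - 17 - 25/21)*(-I*√434/434) - 251) = √(-(-65)*I*√434/4557 - 251) = √(65*I*√434/4557 - 251) = √(-251 + 65*I*√434/4557)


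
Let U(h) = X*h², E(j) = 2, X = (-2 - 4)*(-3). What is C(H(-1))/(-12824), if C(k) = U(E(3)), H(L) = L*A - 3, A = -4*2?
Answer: -9/1603 ≈ -0.0056145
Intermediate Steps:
X = 18 (X = -6*(-3) = 18)
A = -8
H(L) = -3 - 8*L (H(L) = L*(-8) - 3 = -8*L - 3 = -3 - 8*L)
U(h) = 18*h²
C(k) = 72 (C(k) = 18*2² = 18*4 = 72)
C(H(-1))/(-12824) = 72/(-12824) = 72*(-1/12824) = -9/1603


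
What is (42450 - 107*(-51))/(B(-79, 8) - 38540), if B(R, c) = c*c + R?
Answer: -47907/38555 ≈ -1.2426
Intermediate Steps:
B(R, c) = R + c² (B(R, c) = c² + R = R + c²)
(42450 - 107*(-51))/(B(-79, 8) - 38540) = (42450 - 107*(-51))/((-79 + 8²) - 38540) = (42450 + 5457)/((-79 + 64) - 38540) = 47907/(-15 - 38540) = 47907/(-38555) = 47907*(-1/38555) = -47907/38555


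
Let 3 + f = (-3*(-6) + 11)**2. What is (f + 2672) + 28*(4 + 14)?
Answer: 4014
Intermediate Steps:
f = 838 (f = -3 + (-3*(-6) + 11)**2 = -3 + (18 + 11)**2 = -3 + 29**2 = -3 + 841 = 838)
(f + 2672) + 28*(4 + 14) = (838 + 2672) + 28*(4 + 14) = 3510 + 28*18 = 3510 + 504 = 4014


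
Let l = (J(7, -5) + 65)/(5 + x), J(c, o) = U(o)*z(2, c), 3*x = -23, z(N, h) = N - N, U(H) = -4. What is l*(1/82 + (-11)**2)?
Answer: -1934985/656 ≈ -2949.7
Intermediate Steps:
z(N, h) = 0
x = -23/3 (x = (1/3)*(-23) = -23/3 ≈ -7.6667)
J(c, o) = 0 (J(c, o) = -4*0 = 0)
l = -195/8 (l = (0 + 65)/(5 - 23/3) = 65/(-8/3) = 65*(-3/8) = -195/8 ≈ -24.375)
l*(1/82 + (-11)**2) = -195*(1/82 + (-11)**2)/8 = -195*(1/82 + 121)/8 = -195/8*9923/82 = -1934985/656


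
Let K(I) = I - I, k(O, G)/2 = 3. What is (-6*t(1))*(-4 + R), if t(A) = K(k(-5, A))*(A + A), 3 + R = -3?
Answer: 0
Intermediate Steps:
k(O, G) = 6 (k(O, G) = 2*3 = 6)
R = -6 (R = -3 - 3 = -6)
K(I) = 0
t(A) = 0 (t(A) = 0*(A + A) = 0*(2*A) = 0)
(-6*t(1))*(-4 + R) = (-6*0)*(-4 - 6) = 0*(-10) = 0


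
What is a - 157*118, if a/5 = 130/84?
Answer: -777767/42 ≈ -18518.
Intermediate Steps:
a = 325/42 (a = 5*(130/84) = 5*(130*(1/84)) = 5*(65/42) = 325/42 ≈ 7.7381)
a - 157*118 = 325/42 - 157*118 = 325/42 - 18526 = -777767/42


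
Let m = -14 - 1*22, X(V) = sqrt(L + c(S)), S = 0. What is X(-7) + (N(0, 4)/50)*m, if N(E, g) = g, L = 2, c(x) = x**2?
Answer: -72/25 + sqrt(2) ≈ -1.4658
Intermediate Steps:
X(V) = sqrt(2) (X(V) = sqrt(2 + 0**2) = sqrt(2 + 0) = sqrt(2))
m = -36 (m = -14 - 22 = -36)
X(-7) + (N(0, 4)/50)*m = sqrt(2) + (4/50)*(-36) = sqrt(2) + (4*(1/50))*(-36) = sqrt(2) + (2/25)*(-36) = sqrt(2) - 72/25 = -72/25 + sqrt(2)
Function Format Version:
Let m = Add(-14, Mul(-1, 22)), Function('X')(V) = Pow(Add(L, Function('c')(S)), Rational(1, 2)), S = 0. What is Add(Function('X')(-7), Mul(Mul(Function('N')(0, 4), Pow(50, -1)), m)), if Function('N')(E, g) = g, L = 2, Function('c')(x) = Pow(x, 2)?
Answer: Add(Rational(-72, 25), Pow(2, Rational(1, 2))) ≈ -1.4658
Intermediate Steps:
Function('X')(V) = Pow(2, Rational(1, 2)) (Function('X')(V) = Pow(Add(2, Pow(0, 2)), Rational(1, 2)) = Pow(Add(2, 0), Rational(1, 2)) = Pow(2, Rational(1, 2)))
m = -36 (m = Add(-14, -22) = -36)
Add(Function('X')(-7), Mul(Mul(Function('N')(0, 4), Pow(50, -1)), m)) = Add(Pow(2, Rational(1, 2)), Mul(Mul(4, Pow(50, -1)), -36)) = Add(Pow(2, Rational(1, 2)), Mul(Mul(4, Rational(1, 50)), -36)) = Add(Pow(2, Rational(1, 2)), Mul(Rational(2, 25), -36)) = Add(Pow(2, Rational(1, 2)), Rational(-72, 25)) = Add(Rational(-72, 25), Pow(2, Rational(1, 2)))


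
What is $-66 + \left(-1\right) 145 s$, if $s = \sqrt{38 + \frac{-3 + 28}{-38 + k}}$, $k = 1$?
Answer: $-66 - \frac{145 \sqrt{51097}}{37} \approx -951.86$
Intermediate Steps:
$s = \frac{\sqrt{51097}}{37}$ ($s = \sqrt{38 + \frac{-3 + 28}{-38 + 1}} = \sqrt{38 + \frac{25}{-37}} = \sqrt{38 + 25 \left(- \frac{1}{37}\right)} = \sqrt{38 - \frac{25}{37}} = \sqrt{\frac{1381}{37}} = \frac{\sqrt{51097}}{37} \approx 6.1094$)
$-66 + \left(-1\right) 145 s = -66 + \left(-1\right) 145 \frac{\sqrt{51097}}{37} = -66 - 145 \frac{\sqrt{51097}}{37} = -66 - \frac{145 \sqrt{51097}}{37}$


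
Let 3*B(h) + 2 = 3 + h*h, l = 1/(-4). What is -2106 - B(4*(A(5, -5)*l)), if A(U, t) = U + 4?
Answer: -6400/3 ≈ -2133.3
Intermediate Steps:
A(U, t) = 4 + U
l = -¼ ≈ -0.25000
B(h) = ⅓ + h²/3 (B(h) = -⅔ + (3 + h*h)/3 = -⅔ + (3 + h²)/3 = -⅔ + (1 + h²/3) = ⅓ + h²/3)
-2106 - B(4*(A(5, -5)*l)) = -2106 - (⅓ + (4*((4 + 5)*(-¼)))²/3) = -2106 - (⅓ + (4*(9*(-¼)))²/3) = -2106 - (⅓ + (4*(-9/4))²/3) = -2106 - (⅓ + (⅓)*(-9)²) = -2106 - (⅓ + (⅓)*81) = -2106 - (⅓ + 27) = -2106 - 1*82/3 = -2106 - 82/3 = -6400/3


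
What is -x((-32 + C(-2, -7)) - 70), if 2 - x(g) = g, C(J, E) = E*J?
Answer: -90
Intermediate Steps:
x(g) = 2 - g
-x((-32 + C(-2, -7)) - 70) = -(2 - ((-32 - 7*(-2)) - 70)) = -(2 - ((-32 + 14) - 70)) = -(2 - (-18 - 70)) = -(2 - 1*(-88)) = -(2 + 88) = -1*90 = -90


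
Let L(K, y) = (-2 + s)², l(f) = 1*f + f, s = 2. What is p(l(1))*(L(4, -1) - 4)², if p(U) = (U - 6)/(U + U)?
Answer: -16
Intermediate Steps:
l(f) = 2*f (l(f) = f + f = 2*f)
L(K, y) = 0 (L(K, y) = (-2 + 2)² = 0² = 0)
p(U) = (-6 + U)/(2*U) (p(U) = (-6 + U)/((2*U)) = (-6 + U)*(1/(2*U)) = (-6 + U)/(2*U))
p(l(1))*(L(4, -1) - 4)² = ((-6 + 2*1)/(2*((2*1))))*(0 - 4)² = ((½)*(-6 + 2)/2)*(-4)² = ((½)*(½)*(-4))*16 = -1*16 = -16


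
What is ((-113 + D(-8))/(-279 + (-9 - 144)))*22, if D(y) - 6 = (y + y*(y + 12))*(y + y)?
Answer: -5863/216 ≈ -27.144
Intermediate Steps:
D(y) = 6 + 2*y*(y + y*(12 + y)) (D(y) = 6 + (y + y*(y + 12))*(y + y) = 6 + (y + y*(12 + y))*(2*y) = 6 + 2*y*(y + y*(12 + y)))
((-113 + D(-8))/(-279 + (-9 - 144)))*22 = ((-113 + (6 + 2*(-8)³ + 26*(-8)²))/(-279 + (-9 - 144)))*22 = ((-113 + (6 + 2*(-512) + 26*64))/(-279 - 153))*22 = ((-113 + (6 - 1024 + 1664))/(-432))*22 = ((-113 + 646)*(-1/432))*22 = (533*(-1/432))*22 = -533/432*22 = -5863/216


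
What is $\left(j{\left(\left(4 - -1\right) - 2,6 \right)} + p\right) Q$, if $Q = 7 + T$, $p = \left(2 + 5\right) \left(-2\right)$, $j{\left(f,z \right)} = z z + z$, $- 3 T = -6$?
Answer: $252$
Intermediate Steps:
$T = 2$ ($T = \left(- \frac{1}{3}\right) \left(-6\right) = 2$)
$j{\left(f,z \right)} = z + z^{2}$ ($j{\left(f,z \right)} = z^{2} + z = z + z^{2}$)
$p = -14$ ($p = 7 \left(-2\right) = -14$)
$Q = 9$ ($Q = 7 + 2 = 9$)
$\left(j{\left(\left(4 - -1\right) - 2,6 \right)} + p\right) Q = \left(6 \left(1 + 6\right) - 14\right) 9 = \left(6 \cdot 7 - 14\right) 9 = \left(42 - 14\right) 9 = 28 \cdot 9 = 252$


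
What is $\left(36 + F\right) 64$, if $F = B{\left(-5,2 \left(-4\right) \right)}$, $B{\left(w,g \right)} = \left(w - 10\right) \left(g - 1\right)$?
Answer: $10944$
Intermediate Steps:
$B{\left(w,g \right)} = \left(-1 + g\right) \left(-10 + w\right)$ ($B{\left(w,g \right)} = \left(-10 + w\right) \left(-1 + g\right) = \left(-1 + g\right) \left(-10 + w\right)$)
$F = 135$ ($F = 10 - -5 - 10 \cdot 2 \left(-4\right) + 2 \left(-4\right) \left(-5\right) = 10 + 5 - -80 - -40 = 10 + 5 + 80 + 40 = 135$)
$\left(36 + F\right) 64 = \left(36 + 135\right) 64 = 171 \cdot 64 = 10944$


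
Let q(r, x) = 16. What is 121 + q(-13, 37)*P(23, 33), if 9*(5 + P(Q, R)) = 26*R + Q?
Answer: 14465/9 ≈ 1607.2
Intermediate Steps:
P(Q, R) = -5 + Q/9 + 26*R/9 (P(Q, R) = -5 + (26*R + Q)/9 = -5 + (Q + 26*R)/9 = -5 + (Q/9 + 26*R/9) = -5 + Q/9 + 26*R/9)
121 + q(-13, 37)*P(23, 33) = 121 + 16*(-5 + (1/9)*23 + (26/9)*33) = 121 + 16*(-5 + 23/9 + 286/3) = 121 + 16*(836/9) = 121 + 13376/9 = 14465/9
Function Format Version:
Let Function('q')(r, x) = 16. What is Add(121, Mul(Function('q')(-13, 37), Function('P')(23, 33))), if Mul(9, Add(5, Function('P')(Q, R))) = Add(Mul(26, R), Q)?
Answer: Rational(14465, 9) ≈ 1607.2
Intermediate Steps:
Function('P')(Q, R) = Add(-5, Mul(Rational(1, 9), Q), Mul(Rational(26, 9), R)) (Function('P')(Q, R) = Add(-5, Mul(Rational(1, 9), Add(Mul(26, R), Q))) = Add(-5, Mul(Rational(1, 9), Add(Q, Mul(26, R)))) = Add(-5, Add(Mul(Rational(1, 9), Q), Mul(Rational(26, 9), R))) = Add(-5, Mul(Rational(1, 9), Q), Mul(Rational(26, 9), R)))
Add(121, Mul(Function('q')(-13, 37), Function('P')(23, 33))) = Add(121, Mul(16, Add(-5, Mul(Rational(1, 9), 23), Mul(Rational(26, 9), 33)))) = Add(121, Mul(16, Add(-5, Rational(23, 9), Rational(286, 3)))) = Add(121, Mul(16, Rational(836, 9))) = Add(121, Rational(13376, 9)) = Rational(14465, 9)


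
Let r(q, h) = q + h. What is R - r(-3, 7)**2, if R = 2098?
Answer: 2082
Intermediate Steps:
r(q, h) = h + q
R - r(-3, 7)**2 = 2098 - (7 - 3)**2 = 2098 - 1*4**2 = 2098 - 1*16 = 2098 - 16 = 2082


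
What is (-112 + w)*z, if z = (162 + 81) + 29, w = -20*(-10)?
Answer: 23936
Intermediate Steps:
w = 200
z = 272 (z = 243 + 29 = 272)
(-112 + w)*z = (-112 + 200)*272 = 88*272 = 23936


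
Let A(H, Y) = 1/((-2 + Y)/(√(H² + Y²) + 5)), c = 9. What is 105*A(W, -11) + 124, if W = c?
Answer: 1087/13 - 105*√202/13 ≈ -31.179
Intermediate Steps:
W = 9
A(H, Y) = (5 + √(H² + Y²))/(-2 + Y) (A(H, Y) = 1/((-2 + Y)/(5 + √(H² + Y²))) = (5 + √(H² + Y²))/(-2 + Y))
105*A(W, -11) + 124 = 105*((5 + √(9² + (-11)²))/(-2 - 11)) + 124 = 105*((5 + √(81 + 121))/(-13)) + 124 = 105*(-(5 + √202)/13) + 124 = 105*(-5/13 - √202/13) + 124 = (-525/13 - 105*√202/13) + 124 = 1087/13 - 105*√202/13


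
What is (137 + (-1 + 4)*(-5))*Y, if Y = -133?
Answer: -16226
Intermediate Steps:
(137 + (-1 + 4)*(-5))*Y = (137 + (-1 + 4)*(-5))*(-133) = (137 + 3*(-5))*(-133) = (137 - 15)*(-133) = 122*(-133) = -16226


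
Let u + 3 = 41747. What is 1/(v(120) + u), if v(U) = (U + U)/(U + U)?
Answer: 1/41745 ≈ 2.3955e-5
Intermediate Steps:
u = 41744 (u = -3 + 41747 = 41744)
v(U) = 1 (v(U) = (2*U)/((2*U)) = (2*U)*(1/(2*U)) = 1)
1/(v(120) + u) = 1/(1 + 41744) = 1/41745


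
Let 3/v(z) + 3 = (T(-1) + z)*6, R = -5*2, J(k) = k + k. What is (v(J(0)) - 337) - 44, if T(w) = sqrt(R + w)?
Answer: -17146/45 - 2*I*sqrt(11)/45 ≈ -381.02 - 0.14741*I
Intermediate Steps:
J(k) = 2*k
R = -10
T(w) = sqrt(-10 + w)
v(z) = 3/(-3 + 6*z + 6*I*sqrt(11)) (v(z) = 3/(-3 + (sqrt(-10 - 1) + z)*6) = 3/(-3 + (sqrt(-11) + z)*6) = 3/(-3 + (I*sqrt(11) + z)*6) = 3/(-3 + (z + I*sqrt(11))*6) = 3/(-3 + (6*z + 6*I*sqrt(11))) = 3/(-3 + 6*z + 6*I*sqrt(11)))
(v(J(0)) - 337) - 44 = (1/(-1 + 2*(2*0) + 2*I*sqrt(11)) - 337) - 44 = (1/(-1 + 2*0 + 2*I*sqrt(11)) - 337) - 44 = (1/(-1 + 0 + 2*I*sqrt(11)) - 337) - 44 = (1/(-1 + 2*I*sqrt(11)) - 337) - 44 = (-337 + 1/(-1 + 2*I*sqrt(11))) - 44 = -381 + 1/(-1 + 2*I*sqrt(11))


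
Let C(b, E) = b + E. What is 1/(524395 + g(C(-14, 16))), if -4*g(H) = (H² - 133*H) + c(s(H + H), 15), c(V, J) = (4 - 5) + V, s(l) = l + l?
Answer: 4/2097835 ≈ 1.9067e-6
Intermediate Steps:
C(b, E) = E + b
s(l) = 2*l
c(V, J) = -1 + V
g(H) = ¼ - H²/4 + 129*H/4 (g(H) = -((H² - 133*H) + (-1 + 2*(H + H)))/4 = -((H² - 133*H) + (-1 + 2*(2*H)))/4 = -((H² - 133*H) + (-1 + 4*H))/4 = -(-1 + H² - 129*H)/4 = ¼ - H²/4 + 129*H/4)
1/(524395 + g(C(-14, 16))) = 1/(524395 + (¼ - (16 - 14)²/4 + 129*(16 - 14)/4)) = 1/(524395 + (¼ - ¼*2² + (129/4)*2)) = 1/(524395 + (¼ - ¼*4 + 129/2)) = 1/(524395 + (¼ - 1 + 129/2)) = 1/(524395 + 255/4) = 1/(2097835/4) = 4/2097835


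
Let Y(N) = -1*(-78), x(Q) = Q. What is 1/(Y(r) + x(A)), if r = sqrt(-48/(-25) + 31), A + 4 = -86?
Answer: -1/12 ≈ -0.083333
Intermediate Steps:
A = -90 (A = -4 - 86 = -90)
r = sqrt(823)/5 (r = sqrt(-48*(-1/25) + 31) = sqrt(48/25 + 31) = sqrt(823/25) = sqrt(823)/5 ≈ 5.7376)
Y(N) = 78
1/(Y(r) + x(A)) = 1/(78 - 90) = 1/(-12) = -1/12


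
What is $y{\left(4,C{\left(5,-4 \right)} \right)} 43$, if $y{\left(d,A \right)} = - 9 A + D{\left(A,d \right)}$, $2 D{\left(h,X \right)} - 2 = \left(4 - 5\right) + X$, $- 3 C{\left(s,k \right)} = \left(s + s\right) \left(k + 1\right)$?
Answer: $- \frac{7525}{2} \approx -3762.5$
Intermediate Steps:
$C{\left(s,k \right)} = - \frac{2 s \left(1 + k\right)}{3}$ ($C{\left(s,k \right)} = - \frac{\left(s + s\right) \left(k + 1\right)}{3} = - \frac{2 s \left(1 + k\right)}{3}$)
$D{\left(h,X \right)} = \frac{1}{2} + \frac{X}{2}$ ($D{\left(h,X \right)} = 1 + \frac{\left(4 - 5\right) + X}{2} = 1 + \frac{-1 + X}{2} = 1 + \left(- \frac{1}{2} + \frac{X}{2}\right) = \frac{1}{2} + \frac{X}{2}$)
$y{\left(d,A \right)} = \frac{1}{2} + \frac{d}{2} - 9 A$ ($y{\left(d,A \right)} = - 9 A + \left(\frac{1}{2} + \frac{d}{2}\right) = \frac{1}{2} + \frac{d}{2} - 9 A$)
$y{\left(4,C{\left(5,-4 \right)} \right)} 43 = \left(\frac{1}{2} + \frac{1}{2} \cdot 4 - 9 \left(\left(- \frac{2}{3}\right) 5 \left(1 - 4\right)\right)\right) 43 = \left(\frac{1}{2} + 2 - 9 \left(\left(- \frac{2}{3}\right) 5 \left(-3\right)\right)\right) 43 = \left(\frac{1}{2} + 2 - 90\right) 43 = \left(- \frac{175}{2}\right) 43 = - \frac{7525}{2}$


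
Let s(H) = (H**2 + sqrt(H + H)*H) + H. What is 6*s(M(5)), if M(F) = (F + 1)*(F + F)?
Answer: 21960 + 720*sqrt(30) ≈ 25904.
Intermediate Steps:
M(F) = 2*F*(1 + F) (M(F) = (1 + F)*(2*F) = 2*F*(1 + F))
s(H) = H + H**2 + sqrt(2)*H**(3/2) (s(H) = (H**2 + sqrt(2*H)*H) + H = (H**2 + (sqrt(2)*sqrt(H))*H) + H = (H**2 + sqrt(2)*H**(3/2)) + H = H + H**2 + sqrt(2)*H**(3/2))
6*s(M(5)) = 6*(2*5*(1 + 5) + (2*5*(1 + 5))**2 + sqrt(2)*(2*5*(1 + 5))**(3/2)) = 6*(2*5*6 + (2*5*6)**2 + sqrt(2)*(2*5*6)**(3/2)) = 6*(60 + 60**2 + sqrt(2)*60**(3/2)) = 6*(60 + 3600 + sqrt(2)*(120*sqrt(15))) = 6*(60 + 3600 + 120*sqrt(30)) = 6*(3660 + 120*sqrt(30)) = 21960 + 720*sqrt(30)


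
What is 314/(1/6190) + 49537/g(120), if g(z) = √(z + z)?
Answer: 1943660 + 49537*√15/60 ≈ 1.9469e+6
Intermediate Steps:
g(z) = √2*√z (g(z) = √(2*z) = √2*√z)
314/(1/6190) + 49537/g(120) = 314/(1/6190) + 49537/((√2*√120)) = 314/(1/6190) + 49537/((√2*(2*√30))) = 314*6190 + 49537/((4*√15)) = 1943660 + 49537*(√15/60) = 1943660 + 49537*√15/60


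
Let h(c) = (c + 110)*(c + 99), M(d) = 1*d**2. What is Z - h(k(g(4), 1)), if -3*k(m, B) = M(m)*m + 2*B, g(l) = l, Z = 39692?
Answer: 32916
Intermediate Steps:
M(d) = d**2
k(m, B) = -2*B/3 - m**3/3 (k(m, B) = -(m**2*m + 2*B)/3 = -(m**3 + 2*B)/3 = -2*B/3 - m**3/3)
h(c) = (99 + c)*(110 + c) (h(c) = (110 + c)*(99 + c) = (99 + c)*(110 + c))
Z - h(k(g(4), 1)) = 39692 - (10890 + (-2/3*1 - 1/3*4**3)**2 + 209*(-2/3*1 - 1/3*4**3)) = 39692 - (10890 + (-2/3 - 1/3*64)**2 + 209*(-2/3 - 1/3*64)) = 39692 - (10890 + (-2/3 - 64/3)**2 + 209*(-2/3 - 64/3)) = 39692 - (10890 + (-22)**2 + 209*(-22)) = 39692 - (10890 + 484 - 4598) = 39692 - 1*6776 = 39692 - 6776 = 32916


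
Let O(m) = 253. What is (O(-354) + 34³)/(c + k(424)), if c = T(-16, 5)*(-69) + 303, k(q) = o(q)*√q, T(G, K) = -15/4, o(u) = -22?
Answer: 355538316/1765553 + 27848128*√106/1765553 ≈ 363.77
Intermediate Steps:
T(G, K) = -15/4 (T(G, K) = -15*¼ = -15/4)
k(q) = -22*√q
c = 2247/4 (c = -15/4*(-69) + 303 = 1035/4 + 303 = 2247/4 ≈ 561.75)
(O(-354) + 34³)/(c + k(424)) = (253 + 34³)/(2247/4 - 44*√106) = (253 + 39304)/(2247/4 - 44*√106) = 39557/(2247/4 - 44*√106)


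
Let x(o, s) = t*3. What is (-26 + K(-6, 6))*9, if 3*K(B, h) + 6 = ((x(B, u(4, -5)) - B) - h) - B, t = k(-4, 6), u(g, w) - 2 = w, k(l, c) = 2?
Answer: -216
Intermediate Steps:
u(g, w) = 2 + w
t = 2
x(o, s) = 6 (x(o, s) = 2*3 = 6)
K(B, h) = -2*B/3 - h/3 (K(B, h) = -2 + (((6 - B) - h) - B)/3 = -2 + ((6 - B - h) - B)/3 = -2 + (6 - h - 2*B)/3 = -2 + (2 - 2*B/3 - h/3) = -2*B/3 - h/3)
(-26 + K(-6, 6))*9 = (-26 + (-2/3*(-6) - 1/3*6))*9 = (-26 + (4 - 2))*9 = (-26 + 2)*9 = -24*9 = -216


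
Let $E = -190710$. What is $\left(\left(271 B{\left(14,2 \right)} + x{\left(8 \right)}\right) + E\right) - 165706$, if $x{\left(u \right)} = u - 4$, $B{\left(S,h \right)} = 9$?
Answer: $-353973$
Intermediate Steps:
$x{\left(u \right)} = -4 + u$
$\left(\left(271 B{\left(14,2 \right)} + x{\left(8 \right)}\right) + E\right) - 165706 = \left(\left(271 \cdot 9 + \left(-4 + 8\right)\right) - 190710\right) - 165706 = \left(\left(2439 + 4\right) - 190710\right) - 165706 = \left(2443 - 190710\right) - 165706 = -188267 - 165706 = -353973$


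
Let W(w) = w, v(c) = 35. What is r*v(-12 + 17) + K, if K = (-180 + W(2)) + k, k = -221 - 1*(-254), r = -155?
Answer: -5570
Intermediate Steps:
k = 33 (k = -221 + 254 = 33)
K = -145 (K = (-180 + 2) + 33 = -178 + 33 = -145)
r*v(-12 + 17) + K = -155*35 - 145 = -5425 - 145 = -5570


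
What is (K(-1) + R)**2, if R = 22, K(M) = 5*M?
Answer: 289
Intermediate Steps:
(K(-1) + R)**2 = (5*(-1) + 22)**2 = (-5 + 22)**2 = 17**2 = 289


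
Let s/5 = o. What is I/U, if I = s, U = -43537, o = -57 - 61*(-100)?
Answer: -30215/43537 ≈ -0.69401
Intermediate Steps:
o = 6043 (o = -57 + 6100 = 6043)
s = 30215 (s = 5*6043 = 30215)
I = 30215
I/U = 30215/(-43537) = 30215*(-1/43537) = -30215/43537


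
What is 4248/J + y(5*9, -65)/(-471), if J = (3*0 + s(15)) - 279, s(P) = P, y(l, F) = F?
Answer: -82652/5181 ≈ -15.953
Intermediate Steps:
J = -264 (J = (3*0 + 15) - 279 = (0 + 15) - 279 = 15 - 279 = -264)
4248/J + y(5*9, -65)/(-471) = 4248/(-264) - 65/(-471) = 4248*(-1/264) - 65*(-1/471) = -177/11 + 65/471 = -82652/5181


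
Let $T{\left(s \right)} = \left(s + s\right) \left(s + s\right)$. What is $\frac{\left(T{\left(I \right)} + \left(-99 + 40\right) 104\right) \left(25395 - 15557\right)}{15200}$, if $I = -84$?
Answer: $\frac{13581359}{950} \approx 14296.0$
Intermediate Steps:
$T{\left(s \right)} = 4 s^{2}$ ($T{\left(s \right)} = 2 s 2 s = 4 s^{2}$)
$\frac{\left(T{\left(I \right)} + \left(-99 + 40\right) 104\right) \left(25395 - 15557\right)}{15200} = \frac{\left(4 \left(-84\right)^{2} + \left(-99 + 40\right) 104\right) \left(25395 - 15557\right)}{15200} = \left(4 \cdot 7056 - 6136\right) 9838 \cdot \frac{1}{15200} = \left(28224 - 6136\right) 9838 \cdot \frac{1}{15200} = 22088 \cdot 9838 \cdot \frac{1}{15200} = 217301744 \cdot \frac{1}{15200} = \frac{13581359}{950}$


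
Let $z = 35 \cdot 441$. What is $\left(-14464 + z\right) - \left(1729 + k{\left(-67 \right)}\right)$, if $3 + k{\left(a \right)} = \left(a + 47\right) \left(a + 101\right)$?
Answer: $-75$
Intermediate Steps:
$k{\left(a \right)} = -3 + \left(47 + a\right) \left(101 + a\right)$ ($k{\left(a \right)} = -3 + \left(a + 47\right) \left(a + 101\right) = -3 + \left(47 + a\right) \left(101 + a\right)$)
$z = 15435$
$\left(-14464 + z\right) - \left(1729 + k{\left(-67 \right)}\right) = \left(-14464 + 15435\right) + \left(\left(-4560 + 2831\right) - \left(4744 + \left(-67\right)^{2} + 148 \left(-67\right)\right)\right) = 971 - 1046 = -75$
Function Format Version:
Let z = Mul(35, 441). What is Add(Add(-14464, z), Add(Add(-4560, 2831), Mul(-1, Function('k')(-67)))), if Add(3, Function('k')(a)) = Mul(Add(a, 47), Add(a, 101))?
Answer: -75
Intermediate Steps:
Function('k')(a) = Add(-3, Mul(Add(47, a), Add(101, a))) (Function('k')(a) = Add(-3, Mul(Add(a, 47), Add(a, 101))) = Add(-3, Mul(Add(47, a), Add(101, a))))
z = 15435
Add(Add(-14464, z), Add(Add(-4560, 2831), Mul(-1, Function('k')(-67)))) = Add(Add(-14464, 15435), Add(Add(-4560, 2831), Mul(-1, Add(4744, Pow(-67, 2), Mul(148, -67))))) = Add(971, Add(-1729, Mul(-1, Add(4744, 4489, -9916)))) = Add(971, Add(-1729, Mul(-1, -683))) = Add(971, Add(-1729, 683)) = Add(971, -1046) = -75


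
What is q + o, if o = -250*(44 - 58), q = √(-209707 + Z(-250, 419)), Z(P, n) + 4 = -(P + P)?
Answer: 3500 + I*√209211 ≈ 3500.0 + 457.4*I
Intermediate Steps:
Z(P, n) = -4 - 2*P (Z(P, n) = -4 - (P + P) = -4 - 2*P)
q = I*√209211 (q = √(-209707 + (-4 - 2*(-250))) = √(-209707 + (-4 + 500)) = √(-209707 + 496) = √(-209211) = I*√209211 ≈ 457.4*I)
o = 3500 (o = -250*(-14) = 3500)
q + o = I*√209211 + 3500 = 3500 + I*√209211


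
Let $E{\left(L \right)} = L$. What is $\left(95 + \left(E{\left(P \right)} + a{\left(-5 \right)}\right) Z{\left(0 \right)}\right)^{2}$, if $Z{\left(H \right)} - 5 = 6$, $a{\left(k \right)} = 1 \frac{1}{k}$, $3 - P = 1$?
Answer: $\frac{329476}{25} \approx 13179.0$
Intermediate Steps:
$P = 2$ ($P = 3 - 1 = 2$)
$a{\left(k \right)} = \frac{1}{k}$
$Z{\left(H \right)} = 11$ ($Z{\left(H \right)} = 5 + 6 = 11$)
$\left(95 + \left(E{\left(P \right)} + a{\left(-5 \right)}\right) Z{\left(0 \right)}\right)^{2} = \left(95 + \left(2 + \frac{1}{-5}\right) 11\right)^{2} = \left(95 + \left(2 - \frac{1}{5}\right) 11\right)^{2} = \left(95 + \frac{9}{5} \cdot 11\right)^{2} = \left(95 + \frac{99}{5}\right)^{2} = \left(\frac{574}{5}\right)^{2} = \frac{329476}{25}$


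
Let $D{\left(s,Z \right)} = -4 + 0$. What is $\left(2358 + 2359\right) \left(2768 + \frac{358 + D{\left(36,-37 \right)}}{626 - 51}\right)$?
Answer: $\frac{7509247018}{575} \approx 1.306 \cdot 10^{7}$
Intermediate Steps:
$D{\left(s,Z \right)} = -4$
$\left(2358 + 2359\right) \left(2768 + \frac{358 + D{\left(36,-37 \right)}}{626 - 51}\right) = \left(2358 + 2359\right) \left(2768 + \frac{358 - 4}{626 - 51}\right) = 4717 \left(2768 + \frac{354}{575}\right) = 4717 \cdot \frac{1591954}{575} = \frac{7509247018}{575}$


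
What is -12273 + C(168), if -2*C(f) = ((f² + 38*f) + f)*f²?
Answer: -490771185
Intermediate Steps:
C(f) = -f²*(f² + 39*f)/2 (C(f) = -((f² + 38*f) + f)*f²/2 = -(f² + 39*f)*f²/2 = -f²*(f² + 39*f)/2)
-12273 + C(168) = -12273 + (½)*168³*(-39 - 1*168) = -12273 + (½)*4741632*(-39 - 168) = -12273 + (½)*4741632*(-207) = -12273 - 490758912 = -490771185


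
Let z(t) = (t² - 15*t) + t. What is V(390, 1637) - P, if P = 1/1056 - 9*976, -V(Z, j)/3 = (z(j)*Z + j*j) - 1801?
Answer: -3291067074241/1056 ≈ -3.1165e+9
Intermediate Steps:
z(t) = t² - 14*t
V(Z, j) = 5403 - 3*j² - 3*Z*j*(-14 + j) (V(Z, j) = -3*(((j*(-14 + j))*Z + j*j) - 1801) = -3*((Z*j*(-14 + j) + j²) - 1801) = -3*((j² + Z*j*(-14 + j)) - 1801) = -3*(-1801 + j² + Z*j*(-14 + j)) = 5403 - 3*j² - 3*Z*j*(-14 + j))
P = -9275903/1056 (P = 1/1056 - 8784 = -9275903/1056 ≈ -8784.0)
V(390, 1637) - P = (5403 - 3*1637² - 3*390*1637*(-14 + 1637)) - 1*(-9275903/1056) = (5403 - 3*2679769 - 3*390*1637*1623) + 9275903/1056 = (5403 - 8039307 - 3108515670) + 9275903/1056 = -3116549574 + 9275903/1056 = -3291067074241/1056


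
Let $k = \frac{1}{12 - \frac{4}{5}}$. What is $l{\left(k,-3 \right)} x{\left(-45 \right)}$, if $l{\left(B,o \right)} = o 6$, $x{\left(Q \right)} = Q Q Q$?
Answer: $1640250$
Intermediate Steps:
$k = \frac{5}{56}$ ($k = \frac{1}{12 - \frac{4}{5}} = \frac{1}{\frac{56}{5}} = \frac{5}{56} \approx 0.089286$)
$x{\left(Q \right)} = Q^{3}$ ($x{\left(Q \right)} = Q^{2} Q = Q^{3}$)
$l{\left(B,o \right)} = 6 o$
$l{\left(k,-3 \right)} x{\left(-45 \right)} = 6 \left(-3\right) \left(-45\right)^{3} = \left(-18\right) \left(-91125\right) = 1640250$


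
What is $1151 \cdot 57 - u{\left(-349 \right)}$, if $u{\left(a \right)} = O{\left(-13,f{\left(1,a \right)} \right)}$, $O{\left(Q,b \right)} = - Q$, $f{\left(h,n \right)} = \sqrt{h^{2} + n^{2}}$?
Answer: $65594$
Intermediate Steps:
$u{\left(a \right)} = 13$ ($u{\left(a \right)} = \left(-1\right) \left(-13\right) = 13$)
$1151 \cdot 57 - u{\left(-349 \right)} = 1151 \cdot 57 - 13 = 65607 - 13 = 65594$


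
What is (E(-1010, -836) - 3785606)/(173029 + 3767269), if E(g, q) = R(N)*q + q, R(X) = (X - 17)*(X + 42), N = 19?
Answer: -1944217/1970149 ≈ -0.98684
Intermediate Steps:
R(X) = (-17 + X)*(42 + X)
E(g, q) = 123*q (E(g, q) = (-714 + 19² + 25*19)*q + q = (-714 + 361 + 475)*q + q = 122*q + q = 123*q)
(E(-1010, -836) - 3785606)/(173029 + 3767269) = (123*(-836) - 3785606)/(173029 + 3767269) = (-102828 - 3785606)/3940298 = -3888434*1/3940298 = -1944217/1970149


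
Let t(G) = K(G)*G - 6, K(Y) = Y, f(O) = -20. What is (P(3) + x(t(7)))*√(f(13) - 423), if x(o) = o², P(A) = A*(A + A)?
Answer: 1867*I*√443 ≈ 39296.0*I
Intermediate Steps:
P(A) = 2*A² (P(A) = A*(2*A) = 2*A²)
t(G) = -6 + G² (t(G) = G*G - 6 = G² - 6 = -6 + G²)
(P(3) + x(t(7)))*√(f(13) - 423) = (2*3² + (-6 + 7²)²)*√(-20 - 423) = (2*9 + (-6 + 49)²)*√(-443) = (18 + 43²)*(I*√443) = (18 + 1849)*(I*√443) = 1867*(I*√443) = 1867*I*√443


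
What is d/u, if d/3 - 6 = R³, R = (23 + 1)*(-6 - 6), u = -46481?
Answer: 71663598/46481 ≈ 1541.8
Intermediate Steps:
R = -288 (R = 24*(-12) = -288)
d = -71663598 (d = 18 + 3*(-288)³ = 18 + 3*(-23887872) = 18 - 71663616 = -71663598)
d/u = -71663598/(-46481) = -71663598*(-1/46481) = 71663598/46481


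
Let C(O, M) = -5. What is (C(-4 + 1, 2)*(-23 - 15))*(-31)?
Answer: -5890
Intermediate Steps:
(C(-4 + 1, 2)*(-23 - 15))*(-31) = -5*(-23 - 15)*(-31) = -5*(-38)*(-31) = 190*(-31) = -5890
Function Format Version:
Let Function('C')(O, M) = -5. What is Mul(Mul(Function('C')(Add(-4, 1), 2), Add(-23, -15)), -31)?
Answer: -5890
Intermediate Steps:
Mul(Mul(Function('C')(Add(-4, 1), 2), Add(-23, -15)), -31) = Mul(Mul(-5, Add(-23, -15)), -31) = Mul(Mul(-5, -38), -31) = Mul(190, -31) = -5890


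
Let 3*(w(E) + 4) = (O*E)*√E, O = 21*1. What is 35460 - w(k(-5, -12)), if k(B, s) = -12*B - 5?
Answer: 35464 - 385*√55 ≈ 32609.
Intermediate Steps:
O = 21
k(B, s) = -5 - 12*B
w(E) = -4 + 7*E^(3/2) (w(E) = -4 + ((21*E)*√E)/3 = -4 + (21*E^(3/2))/3 = -4 + 7*E^(3/2))
35460 - w(k(-5, -12)) = 35460 - (-4 + 7*(-5 - 12*(-5))^(3/2)) = 35460 - (-4 + 7*(-5 + 60)^(3/2)) = 35460 - (-4 + 7*55^(3/2)) = 35460 - (-4 + 7*(55*√55)) = 35460 - (-4 + 385*√55) = 35460 + (4 - 385*√55) = 35464 - 385*√55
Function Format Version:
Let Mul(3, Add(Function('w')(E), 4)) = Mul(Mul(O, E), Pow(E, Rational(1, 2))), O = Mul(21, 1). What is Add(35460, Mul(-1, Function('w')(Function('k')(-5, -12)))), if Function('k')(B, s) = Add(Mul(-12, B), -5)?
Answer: Add(35464, Mul(-385, Pow(55, Rational(1, 2)))) ≈ 32609.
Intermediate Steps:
O = 21
Function('k')(B, s) = Add(-5, Mul(-12, B))
Function('w')(E) = Add(-4, Mul(7, Pow(E, Rational(3, 2)))) (Function('w')(E) = Add(-4, Mul(Rational(1, 3), Mul(Mul(21, E), Pow(E, Rational(1, 2))))) = Add(-4, Mul(Rational(1, 3), Mul(21, Pow(E, Rational(3, 2))))) = Add(-4, Mul(7, Pow(E, Rational(3, 2)))))
Add(35460, Mul(-1, Function('w')(Function('k')(-5, -12)))) = Add(35460, Mul(-1, Add(-4, Mul(7, Pow(Add(-5, Mul(-12, -5)), Rational(3, 2)))))) = Add(35460, Mul(-1, Add(-4, Mul(7, Pow(Add(-5, 60), Rational(3, 2)))))) = Add(35460, Mul(-1, Add(-4, Mul(7, Pow(55, Rational(3, 2)))))) = Add(35460, Mul(-1, Add(-4, Mul(7, Mul(55, Pow(55, Rational(1, 2))))))) = Add(35460, Mul(-1, Add(-4, Mul(385, Pow(55, Rational(1, 2)))))) = Add(35460, Add(4, Mul(-385, Pow(55, Rational(1, 2))))) = Add(35464, Mul(-385, Pow(55, Rational(1, 2))))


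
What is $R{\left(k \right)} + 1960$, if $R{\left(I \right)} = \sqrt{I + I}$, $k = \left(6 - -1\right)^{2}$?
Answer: $1960 + 7 \sqrt{2} \approx 1969.9$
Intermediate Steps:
$k = 49$ ($k = \left(6 + 1\right)^{2} = 7^{2} = 49$)
$R{\left(I \right)} = \sqrt{2} \sqrt{I}$ ($R{\left(I \right)} = \sqrt{2 I} = \sqrt{2} \sqrt{I}$)
$R{\left(k \right)} + 1960 = \sqrt{2} \sqrt{49} + 1960 = \sqrt{2} \cdot 7 + 1960 = 7 \sqrt{2} + 1960 = 1960 + 7 \sqrt{2}$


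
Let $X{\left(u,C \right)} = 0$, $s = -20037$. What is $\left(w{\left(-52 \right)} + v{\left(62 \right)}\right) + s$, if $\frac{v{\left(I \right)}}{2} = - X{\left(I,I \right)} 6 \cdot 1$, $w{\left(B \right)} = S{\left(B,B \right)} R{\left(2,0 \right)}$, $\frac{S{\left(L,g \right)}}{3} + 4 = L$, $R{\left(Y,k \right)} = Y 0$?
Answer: $-20037$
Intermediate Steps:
$R{\left(Y,k \right)} = 0$
$S{\left(L,g \right)} = -12 + 3 L$
$w{\left(B \right)} = 0$ ($w{\left(B \right)} = \left(-12 + 3 B\right) 0 = 0$)
$v{\left(I \right)} = 0$ ($v{\left(I \right)} = 2 \left(-1\right) 0 \cdot 6 \cdot 1 = 2 \cdot 0 \cdot 6 \cdot 1 = 2 \cdot 0 \cdot 1 = 2 \cdot 0 = 0$)
$\left(w{\left(-52 \right)} + v{\left(62 \right)}\right) + s = \left(0 + 0\right) - 20037 = 0 - 20037 = -20037$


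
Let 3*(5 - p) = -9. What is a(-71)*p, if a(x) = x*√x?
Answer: -568*I*√71 ≈ -4786.1*I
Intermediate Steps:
p = 8 (p = 5 - ⅓*(-9) = 5 + 3 = 8)
a(x) = x^(3/2)
a(-71)*p = (-71)^(3/2)*8 = -71*I*√71*8 = -568*I*√71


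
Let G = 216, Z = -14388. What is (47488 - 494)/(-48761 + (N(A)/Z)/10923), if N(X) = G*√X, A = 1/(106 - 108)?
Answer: -43671161244433002990754/45313220697105963715219 + 615465238938*I*√2/45313220697105963715219 ≈ -0.96376 + 1.9208e-11*I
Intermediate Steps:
A = -½ (A = 1/(-2) = -½ ≈ -0.50000)
N(X) = 216*√X
(47488 - 494)/(-48761 + (N(A)/Z)/10923) = (47488 - 494)/(-48761 + ((216*√(-½))/(-14388))/10923) = 46994/(-48761 + ((216*(I*√2/2))*(-1/14388))*(1/10923)) = 46994/(-48761 + ((108*I*√2)*(-1/14388))*(1/10923)) = 46994/(-48761 - 9*I*√2/1199*(1/10923)) = 46994/(-48761 - 3*I*√2/4365559)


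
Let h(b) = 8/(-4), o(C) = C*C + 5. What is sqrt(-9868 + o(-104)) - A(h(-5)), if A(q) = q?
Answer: 2 + sqrt(953) ≈ 32.871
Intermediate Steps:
o(C) = 5 + C**2 (o(C) = C**2 + 5 = 5 + C**2)
h(b) = -2 (h(b) = 8*(-1/4) = -2)
sqrt(-9868 + o(-104)) - A(h(-5)) = sqrt(-9868 + (5 + (-104)**2)) - 1*(-2) = sqrt(-9868 + (5 + 10816)) + 2 = sqrt(-9868 + 10821) + 2 = sqrt(953) + 2 = 2 + sqrt(953)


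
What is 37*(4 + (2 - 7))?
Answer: -37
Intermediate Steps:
37*(4 + (2 - 7)) = 37*(4 - 5) = 37*(-1) = -37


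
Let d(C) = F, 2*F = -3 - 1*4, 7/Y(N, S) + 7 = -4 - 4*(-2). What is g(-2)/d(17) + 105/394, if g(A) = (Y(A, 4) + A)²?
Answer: -126557/24822 ≈ -5.0986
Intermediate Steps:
Y(N, S) = -7/3 (Y(N, S) = 7/(-7 + (-4 - 4*(-2))) = 7/(-7 + (-4 + 8)) = 7/(-7 + 4) = 7/(-3) = 7*(-⅓) = -7/3)
F = -7/2 (F = (-3 - 1*4)/2 = (-3 - 4)/2 = (½)*(-7) = -7/2 ≈ -3.5000)
g(A) = (-7/3 + A)²
d(C) = -7/2
g(-2)/d(17) + 105/394 = ((-7 + 3*(-2))²/9)/(-7/2) + 105/394 = ((-7 - 6)²/9)*(-2/7) + 105*(1/394) = ((⅑)*(-13)²)*(-2/7) + 105/394 = ((⅑)*169)*(-2/7) + 105/394 = (169/9)*(-2/7) + 105/394 = -338/63 + 105/394 = -126557/24822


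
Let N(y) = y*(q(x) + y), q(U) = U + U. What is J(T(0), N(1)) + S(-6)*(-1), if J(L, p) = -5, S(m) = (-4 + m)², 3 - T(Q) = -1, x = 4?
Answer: -105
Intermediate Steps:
T(Q) = 4 (T(Q) = 3 - 1*(-1) = 3 + 1 = 4)
q(U) = 2*U
N(y) = y*(8 + y) (N(y) = y*(2*4 + y) = y*(8 + y))
J(T(0), N(1)) + S(-6)*(-1) = -5 + (-4 - 6)²*(-1) = -5 + (-10)²*(-1) = -5 + 100*(-1) = -5 - 100 = -105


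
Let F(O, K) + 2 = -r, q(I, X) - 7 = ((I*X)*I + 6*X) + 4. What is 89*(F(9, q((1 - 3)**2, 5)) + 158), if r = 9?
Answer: 13083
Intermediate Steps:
q(I, X) = 11 + 6*X + X*I**2 (q(I, X) = 7 + (((I*X)*I + 6*X) + 4) = 7 + ((X*I**2 + 6*X) + 4) = 7 + ((6*X + X*I**2) + 4) = 7 + (4 + 6*X + X*I**2) = 11 + 6*X + X*I**2)
F(O, K) = -11 (F(O, K) = -2 - 1*9 = -2 - 9 = -11)
89*(F(9, q((1 - 3)**2, 5)) + 158) = 89*(-11 + 158) = 89*147 = 13083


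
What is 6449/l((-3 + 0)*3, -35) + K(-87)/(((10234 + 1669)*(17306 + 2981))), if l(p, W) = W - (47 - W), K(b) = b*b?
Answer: -1557278876716/28252710837 ≈ -55.120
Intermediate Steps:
K(b) = b²
l(p, W) = -47 + 2*W (l(p, W) = W + (-47 + W) = -47 + 2*W)
6449/l((-3 + 0)*3, -35) + K(-87)/(((10234 + 1669)*(17306 + 2981))) = 6449/(-47 + 2*(-35)) + (-87)²/(((10234 + 1669)*(17306 + 2981))) = 6449/(-47 - 70) + 7569/((11903*20287)) = 6449/(-117) + 7569/241476161 = 6449*(-1/117) + 7569*(1/241476161) = -6449/117 + 7569/241476161 = -1557278876716/28252710837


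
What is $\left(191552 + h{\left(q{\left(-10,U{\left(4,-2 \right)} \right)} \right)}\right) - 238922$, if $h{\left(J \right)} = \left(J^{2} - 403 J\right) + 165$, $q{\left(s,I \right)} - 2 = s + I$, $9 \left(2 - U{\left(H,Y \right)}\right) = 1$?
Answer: $- \frac{3621095}{81} \approx -44705.0$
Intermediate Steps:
$U{\left(H,Y \right)} = \frac{17}{9}$ ($U{\left(H,Y \right)} = 2 - \frac{1}{9} = \frac{17}{9}$)
$q{\left(s,I \right)} = 2 + I + s$ ($q{\left(s,I \right)} = 2 + \left(s + I\right) = 2 + \left(I + s\right) = 2 + I + s$)
$h{\left(J \right)} = 165 + J^{2} - 403 J$
$\left(191552 + h{\left(q{\left(-10,U{\left(4,-2 \right)} \right)} \right)}\right) - 238922 = \left(191552 + \left(165 + \left(2 + \frac{17}{9} - 10\right)^{2} - 403 \left(2 + \frac{17}{9} - 10\right)\right)\right) - 238922 = \left(191552 + \left(165 + \left(- \frac{55}{9}\right)^{2} - - \frac{22165}{9}\right)\right) - 238922 = \left(191552 + \left(165 + \frac{3025}{81} + \frac{22165}{9}\right)\right) - 238922 = \left(191552 + \frac{215875}{81}\right) - 238922 = \frac{15731587}{81} - 238922 = - \frac{3621095}{81}$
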